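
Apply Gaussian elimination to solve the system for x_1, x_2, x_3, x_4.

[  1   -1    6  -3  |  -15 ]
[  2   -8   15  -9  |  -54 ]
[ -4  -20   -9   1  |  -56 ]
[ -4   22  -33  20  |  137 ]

(4, 4, -5, -5)

Forward elimination on [A|b]:
R2 <- R2 - (2)*R1:  [   0   -6    3   -3  -24 ]
R3 <- R3 - (-4)*R1:  [    0   -24    15   -11  -116 ]
R4 <- R4 - (-4)*R1:  [  0  18  -9   8  77 ]
R3 <- R3 - (4)*R2:  [   0    0    3    1  -20 ]
R4 <- R4 - (-3)*R2:  [  0   0   0  -1   5 ]
Row echelon form:
[ 1  -1  6  -3  |  -15 ]
[ 0  -6  3  -3  |  -24 ]
[ 0   0  3   1  |  -20 ]
[ 0   0  0  -1  |    5 ]
Back-substitution:
x_4 = (5) / -1 = -5
x_3 = (-20 - (1)*(-5)) / 3 = -5
x_2 = (-24 - (3)*(-5) - (-3)*(-5)) / -6 = 4
x_1 = (-15 - (-1)*(4) - (6)*(-5) - (-3)*(-5)) / 1 = 4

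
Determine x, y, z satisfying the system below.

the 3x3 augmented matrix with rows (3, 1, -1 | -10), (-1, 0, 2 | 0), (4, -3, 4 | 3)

Forward elimination on [A|b]:
R2 <- R2 - (-1/3)*R1:  [     0    1/3    5/3  -10/3 ]
R3 <- R3 - (4/3)*R1:  [     0  -13/3   16/3   49/3 ]
R3 <- R3 - (-13)*R2:  [   0    0   27  -27 ]
Row echelon form:
[ 3    1   -1  |    -10 ]
[ 0  1/3  5/3  |  -10/3 ]
[ 0    0   27  |    -27 ]
Back-substitution:
z = (-27) / 27 = -1
y = (-10/3 - (5/3)*(-1)) / (1/3) = -5
x = (-10 - (1)*(-5) - (-1)*(-1)) / 3 = -2

(-2, -5, -1)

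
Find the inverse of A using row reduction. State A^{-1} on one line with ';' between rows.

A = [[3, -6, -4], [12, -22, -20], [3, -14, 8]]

Gauss-Jordan on [A | I]:
R1 <- (1/3)*R1:  [    1    -2  -4/3  |   1/3     0     0 ]
R2 <- R2 - (12)*R1:  [  0   2  -4  |  -4   1   0 ]
R3 <- R3 - (3)*R1:  [  0  -8  12  |  -1   0   1 ]
R2 <- (1/2)*R2:  [   0    1   -2  |   -2  1/2    0 ]
R1 <- R1 - (-2)*R2:  [     1      0  -16/3  |  -11/3      1      0 ]
R3 <- R3 - (-8)*R2:  [   0    0   -4  |  -17    4    1 ]
R3 <- (1/-4)*R3:  [    0     0     1  |  17/4    -1  -1/4 ]
R1 <- R1 - (-16/3)*R3:  [     1      0      0  |     19  -13/3   -4/3 ]
R2 <- R2 - (-2)*R3:  [    0     1     0  |  13/2  -3/2  -1/2 ]
Right block of [I | A^{-1}] is the inverse:
[   19  -13/3  -4/3 ]
[ 13/2   -3/2  -1/2 ]
[ 17/4     -1  -1/4 ]

inverse = [19 -13/3 -4/3; 13/2 -3/2 -1/2; 17/4 -1 -1/4]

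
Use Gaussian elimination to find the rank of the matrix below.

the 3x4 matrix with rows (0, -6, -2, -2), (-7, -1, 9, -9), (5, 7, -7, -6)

Row reduction:
R1 <-> R2   (pivot in column 1 was zero)
[ -7  -1   9  -9 ]
[  0  -6  -2  -2 ]
[  5   7  -7  -6 ]
R3 <- R3 - (-5/7)*R1:  [     0   44/7   -4/7  -87/7 ]
R3 <- R3 - (-22/21)*R2:  [       0        0     -8/3  -305/21 ]
Row echelon form:
[ -7  -1     9       -9 ]
[  0  -6    -2       -2 ]
[  0   0  -8/3  -305/21 ]
Nonzero rows / pivot columns: 3

rank(A) = 3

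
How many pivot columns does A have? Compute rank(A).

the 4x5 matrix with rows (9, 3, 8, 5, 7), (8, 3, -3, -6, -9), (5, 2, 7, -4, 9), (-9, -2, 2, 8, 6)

rank(A) = 4

Row reduction:
R2 <- R2 - (8/9)*R1:  [      0     1/3   -91/9   -94/9  -137/9 ]
R3 <- R3 - (5/9)*R1:  [     0    1/3   23/9  -61/9   46/9 ]
R4 <- R4 - (-1)*R1:  [  0   1  10  13  13 ]
R3 <- R3 - (1)*R2:  [    0     0  38/3  11/3  61/3 ]
R4 <- R4 - (3)*R2:  [     0      0  121/3  133/3  176/3 ]
R4 <- R4 - (121/38)*R3:  [       0        0        0  1241/38  -231/38 ]
Row echelon form:
[ 9    3      8        5        7 ]
[ 0  1/3  -91/9    -94/9   -137/9 ]
[ 0    0   38/3     11/3     61/3 ]
[ 0    0      0  1241/38  -231/38 ]
Nonzero rows / pivot columns: 4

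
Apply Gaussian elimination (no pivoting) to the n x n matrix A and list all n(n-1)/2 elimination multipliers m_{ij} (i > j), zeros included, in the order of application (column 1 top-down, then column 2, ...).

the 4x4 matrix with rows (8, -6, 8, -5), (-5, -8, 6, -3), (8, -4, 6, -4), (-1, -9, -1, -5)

multipliers: -5/8, 1, -1/8, -8/47, 39/47, 143/2

Forward elimination:
R2 <- R2 - (-5/8)*R1:  [     0  -47/4     11  -49/8 ]
R3 <- R3 - (1)*R1:  [  0   2  -2   1 ]
R4 <- R4 - (-1/8)*R1:  [     0  -39/4      0  -45/8 ]
R3 <- R3 - (-8/47)*R2:  [     0      0  -6/47  -2/47 ]
R4 <- R4 - (39/47)*R2:  [       0        0  -429/47   -51/94 ]
R4 <- R4 - (143/2)*R3:  [   0    0    0  5/2 ]
Multipliers (in order of application): m_{21} = -5/8, m_{31} = 1, m_{41} = -1/8, m_{32} = -8/47, m_{42} = 39/47, m_{43} = 143/2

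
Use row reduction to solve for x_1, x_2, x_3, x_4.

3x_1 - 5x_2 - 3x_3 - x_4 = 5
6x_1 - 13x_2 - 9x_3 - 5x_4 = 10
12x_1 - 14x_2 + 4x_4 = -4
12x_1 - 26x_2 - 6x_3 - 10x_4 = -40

Forward elimination on [A|b]:
R2 <- R2 - (2)*R1:  [  0  -3  -3  -3   0 ]
R3 <- R3 - (4)*R1:  [   0    6   12    8  -24 ]
R4 <- R4 - (4)*R1:  [   0   -6    6   -6  -60 ]
R3 <- R3 - (-2)*R2:  [   0    0    6    2  -24 ]
R4 <- R4 - (2)*R2:  [   0    0   12    0  -60 ]
R4 <- R4 - (2)*R3:  [   0    0    0   -4  -12 ]
Row echelon form:
[ 3  -5  -3  -1  |    5 ]
[ 0  -3  -3  -3  |    0 ]
[ 0   0   6   2  |  -24 ]
[ 0   0   0  -4  |  -12 ]
Back-substitution:
x_4 = (-12) / -4 = 3
x_3 = (-24 - (2)*(3)) / 6 = -5
x_2 = (0 - (-3)*(-5) - (-3)*(3)) / -3 = 2
x_1 = (5 - (-5)*(2) - (-3)*(-5) - (-1)*(3)) / 3 = 1

(1, 2, -5, 3)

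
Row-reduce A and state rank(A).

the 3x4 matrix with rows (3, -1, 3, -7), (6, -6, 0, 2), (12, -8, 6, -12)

rank(A) = 2

Row reduction:
R2 <- R2 - (2)*R1:  [  0  -4  -6  16 ]
R3 <- R3 - (4)*R1:  [  0  -4  -6  16 ]
R3 <- R3 - (1)*R2:  [ 0  0  0  0 ]
Row echelon form:
[ 3  -1   3  -7 ]
[ 0  -4  -6  16 ]
[ 0   0   0   0 ]
Nonzero rows / pivot columns: 2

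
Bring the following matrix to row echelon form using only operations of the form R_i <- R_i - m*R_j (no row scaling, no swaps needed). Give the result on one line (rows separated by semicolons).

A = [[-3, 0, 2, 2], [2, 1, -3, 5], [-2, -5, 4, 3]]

REF = [-3 0 2 2; 0 1 -5/3 19/3; 0 0 -17/3 100/3]

Forward elimination:
R2 <- R2 - (-2/3)*R1:  [    0     1  -5/3  19/3 ]
R3 <- R3 - (2/3)*R1:  [   0   -5  8/3  5/3 ]
R3 <- R3 - (-5)*R2:  [     0      0  -17/3  100/3 ]
Row echelon form:
[ -3  0      2      2 ]
[  0  1   -5/3   19/3 ]
[  0  0  -17/3  100/3 ]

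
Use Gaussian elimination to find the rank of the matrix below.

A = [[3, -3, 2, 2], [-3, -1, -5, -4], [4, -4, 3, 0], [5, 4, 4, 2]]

rank(A) = 4

Row reduction:
R2 <- R2 - (-1)*R1:  [  0  -4  -3  -2 ]
R3 <- R3 - (4/3)*R1:  [    0     0   1/3  -8/3 ]
R4 <- R4 - (5/3)*R1:  [    0     9   2/3  -4/3 ]
R4 <- R4 - (-9/4)*R2:  [      0       0  -73/12   -35/6 ]
R4 <- R4 - (-73/4)*R3:  [      0       0       0  -109/2 ]
Row echelon form:
[ 3  -3    2       2 ]
[ 0  -4   -3      -2 ]
[ 0   0  1/3    -8/3 ]
[ 0   0    0  -109/2 ]
Nonzero rows / pivot columns: 4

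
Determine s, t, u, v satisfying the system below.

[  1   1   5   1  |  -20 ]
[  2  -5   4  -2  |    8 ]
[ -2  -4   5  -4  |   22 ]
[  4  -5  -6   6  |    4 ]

Forward elimination on [A|b]:
R2 <- R2 - (2)*R1:  [  0  -7  -6  -4  48 ]
R3 <- R3 - (-2)*R1:  [   0   -2   15   -2  -18 ]
R4 <- R4 - (4)*R1:  [   0   -9  -26    2   84 ]
R3 <- R3 - (2/7)*R2:  [      0       0   117/7    -6/7  -222/7 ]
R4 <- R4 - (9/7)*R2:  [      0       0  -128/7    50/7   156/7 ]
R4 <- R4 - (-128/117)*R3:  [       0        0        0   242/39  -484/39 ]
Row echelon form:
[ 1   1      5       1  |      -20 ]
[ 0  -7     -6      -4  |       48 ]
[ 0   0  117/7    -6/7  |   -222/7 ]
[ 0   0      0  242/39  |  -484/39 ]
Back-substitution:
v = (-484/39) / (242/39) = -2
u = (-222/7 - (-6/7)*(-2)) / (117/7) = -2
t = (48 - (-6)*(-2) - (-4)*(-2)) / -7 = -4
s = (-20 - (1)*(-4) - (5)*(-2) - (1)*(-2)) / 1 = -4

(-4, -4, -2, -2)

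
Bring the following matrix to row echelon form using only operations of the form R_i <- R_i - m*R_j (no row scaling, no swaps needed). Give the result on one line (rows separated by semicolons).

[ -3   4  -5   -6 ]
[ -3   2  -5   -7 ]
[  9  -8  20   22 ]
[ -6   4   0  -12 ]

REF = [-3 4 -5 -6; 0 -2 0 -1; 0 0 5 2; 0 0 0 -2]

Forward elimination:
R2 <- R2 - (1)*R1:  [  0  -2   0  -1 ]
R3 <- R3 - (-3)*R1:  [ 0  4  5  4 ]
R4 <- R4 - (2)*R1:  [  0  -4  10   0 ]
R3 <- R3 - (-2)*R2:  [ 0  0  5  2 ]
R4 <- R4 - (2)*R2:  [  0   0  10   2 ]
R4 <- R4 - (2)*R3:  [  0   0   0  -2 ]
Row echelon form:
[ -3   4  -5  -6 ]
[  0  -2   0  -1 ]
[  0   0   5   2 ]
[  0   0   0  -2 ]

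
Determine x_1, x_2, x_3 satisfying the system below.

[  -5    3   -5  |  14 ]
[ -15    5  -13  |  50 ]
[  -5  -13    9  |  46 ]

(-4, -2, 0)

Forward elimination on [A|b]:
R2 <- R2 - (3)*R1:  [  0  -4   2   8 ]
R3 <- R3 - (1)*R1:  [   0  -16   14   32 ]
R3 <- R3 - (4)*R2:  [ 0  0  6  0 ]
Row echelon form:
[ -5   3  -5  |  14 ]
[  0  -4   2  |   8 ]
[  0   0   6  |   0 ]
Back-substitution:
x_3 = (0) / 6 = 0
x_2 = (8 - (2)*(0)) / -4 = -2
x_1 = (14 - (3)*(-2) - (-5)*(0)) / -5 = -4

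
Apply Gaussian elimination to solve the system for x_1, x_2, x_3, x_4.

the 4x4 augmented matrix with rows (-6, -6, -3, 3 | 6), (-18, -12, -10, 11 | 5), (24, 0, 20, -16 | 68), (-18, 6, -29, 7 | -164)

Forward elimination on [A|b]:
R2 <- R2 - (3)*R1:  [   0    6   -1    2  -13 ]
R3 <- R3 - (-4)*R1:  [   0  -24    8   -4   92 ]
R4 <- R4 - (3)*R1:  [    0    24   -20    -2  -182 ]
R3 <- R3 - (-4)*R2:  [  0   0   4   4  40 ]
R4 <- R4 - (4)*R2:  [    0     0   -16   -10  -130 ]
R4 <- R4 - (-4)*R3:  [  0   0   0   6  30 ]
Row echelon form:
[ -6  -6  -3  3  |    6 ]
[  0   6  -1  2  |  -13 ]
[  0   0   4  4  |   40 ]
[  0   0   0  6  |   30 ]
Back-substitution:
x_4 = (30) / 6 = 5
x_3 = (40 - (4)*(5)) / 4 = 5
x_2 = (-13 - (-1)*(5) - (2)*(5)) / 6 = -3
x_1 = (6 - (-6)*(-3) - (-3)*(5) - (3)*(5)) / -6 = 2

(2, -3, 5, 5)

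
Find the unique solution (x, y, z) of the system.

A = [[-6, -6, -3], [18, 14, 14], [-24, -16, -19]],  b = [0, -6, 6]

Forward elimination on [A|b]:
R2 <- R2 - (-3)*R1:  [  0  -4   5  -6 ]
R3 <- R3 - (4)*R1:  [  0   8  -7   6 ]
R3 <- R3 - (-2)*R2:  [  0   0   3  -6 ]
Row echelon form:
[ -6  -6  -3  |   0 ]
[  0  -4   5  |  -6 ]
[  0   0   3  |  -6 ]
Back-substitution:
z = (-6) / 3 = -2
y = (-6 - (5)*(-2)) / -4 = -1
x = (0 - (-6)*(-1) - (-3)*(-2)) / -6 = 2

(2, -1, -2)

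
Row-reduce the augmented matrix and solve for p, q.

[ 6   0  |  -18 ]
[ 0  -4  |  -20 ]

(-3, 5)

Forward elimination on [A|b]:
Row echelon form:
[ 6   0  |  -18 ]
[ 0  -4  |  -20 ]
Back-substitution:
q = (-20) / -4 = 5
p = (-18) / 6 = -3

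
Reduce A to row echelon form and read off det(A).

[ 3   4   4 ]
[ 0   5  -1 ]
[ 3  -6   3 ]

det(A) = -45

Forward elimination:
R3 <- R3 - (1)*R1:  [   0  -10   -1 ]
R3 <- R3 - (-2)*R2:  [  0   0  -3 ]
Upper-triangular form:
[ 3  4   4 ]
[ 0  5  -1 ]
[ 0  0  -3 ]
det(A) = (-1)^0 * (3) * (5) * (-3) = -45  (0 row swaps -> sign +1)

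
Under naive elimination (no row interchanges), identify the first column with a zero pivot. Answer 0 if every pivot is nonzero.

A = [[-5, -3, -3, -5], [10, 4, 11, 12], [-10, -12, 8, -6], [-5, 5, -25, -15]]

first zero-pivot column = 0

Naive forward elimination:
R2 <- R2 - (-2)*R1:  [  0  -2   5   2 ]
R3 <- R3 - (2)*R1:  [  0  -6  14   4 ]
R4 <- R4 - (1)*R1:  [   0    8  -22  -10 ]
R3 <- R3 - (3)*R2:  [  0   0  -1  -2 ]
R4 <- R4 - (-4)*R2:  [  0   0  -2  -2 ]
R4 <- R4 - (2)*R3:  [ 0  0  0  2 ]
All pivots nonzero; naive elimination completes without hitting a zero pivot.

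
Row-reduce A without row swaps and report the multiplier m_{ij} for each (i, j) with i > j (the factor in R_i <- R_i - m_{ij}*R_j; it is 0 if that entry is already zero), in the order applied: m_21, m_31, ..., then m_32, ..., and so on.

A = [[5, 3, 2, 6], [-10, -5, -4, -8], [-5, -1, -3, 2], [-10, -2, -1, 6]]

Forward elimination:
R2 <- R2 - (-2)*R1:  [ 0  1  0  4 ]
R3 <- R3 - (-1)*R1:  [  0   2  -1   8 ]
R4 <- R4 - (-2)*R1:  [  0   4   3  18 ]
R3 <- R3 - (2)*R2:  [  0   0  -1   0 ]
R4 <- R4 - (4)*R2:  [ 0  0  3  2 ]
R4 <- R4 - (-3)*R3:  [ 0  0  0  2 ]
Multipliers (in order of application): m_{21} = -2, m_{31} = -1, m_{41} = -2, m_{32} = 2, m_{42} = 4, m_{43} = -3

multipliers: -2, -1, -2, 2, 4, -3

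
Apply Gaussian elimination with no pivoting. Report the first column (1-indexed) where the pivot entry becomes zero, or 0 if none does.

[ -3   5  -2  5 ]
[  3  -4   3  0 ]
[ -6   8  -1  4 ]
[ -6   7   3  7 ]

first zero-pivot column = 0

Naive forward elimination:
R2 <- R2 - (-1)*R1:  [ 0  1  1  5 ]
R3 <- R3 - (2)*R1:  [  0  -2   3  -6 ]
R4 <- R4 - (2)*R1:  [  0  -3   7  -3 ]
R3 <- R3 - (-2)*R2:  [ 0  0  5  4 ]
R4 <- R4 - (-3)*R2:  [  0   0  10  12 ]
R4 <- R4 - (2)*R3:  [ 0  0  0  4 ]
All pivots nonzero; naive elimination completes without hitting a zero pivot.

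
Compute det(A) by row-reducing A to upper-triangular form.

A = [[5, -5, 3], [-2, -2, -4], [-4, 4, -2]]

det(A) = -8

Forward elimination:
R2 <- R2 - (-2/5)*R1:  [     0     -4  -14/5 ]
R3 <- R3 - (-4/5)*R1:  [   0    0  2/5 ]
Upper-triangular form:
[ 5  -5      3 ]
[ 0  -4  -14/5 ]
[ 0   0    2/5 ]
det(A) = (-1)^0 * (5) * (-4) * (2/5) = -8  (0 row swaps -> sign +1)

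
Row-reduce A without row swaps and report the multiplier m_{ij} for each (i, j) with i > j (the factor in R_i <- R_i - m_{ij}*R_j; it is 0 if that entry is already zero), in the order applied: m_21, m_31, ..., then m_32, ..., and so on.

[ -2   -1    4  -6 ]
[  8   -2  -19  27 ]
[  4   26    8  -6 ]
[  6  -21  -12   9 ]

multipliers: -4, -2, -3, -4, 4, 3

Forward elimination:
R2 <- R2 - (-4)*R1:  [  0  -6  -3   3 ]
R3 <- R3 - (-2)*R1:  [   0   24   16  -18 ]
R4 <- R4 - (-3)*R1:  [   0  -24    0   -9 ]
R3 <- R3 - (-4)*R2:  [  0   0   4  -6 ]
R4 <- R4 - (4)*R2:  [   0    0   12  -21 ]
R4 <- R4 - (3)*R3:  [  0   0   0  -3 ]
Multipliers (in order of application): m_{21} = -4, m_{31} = -2, m_{41} = -3, m_{32} = -4, m_{42} = 4, m_{43} = 3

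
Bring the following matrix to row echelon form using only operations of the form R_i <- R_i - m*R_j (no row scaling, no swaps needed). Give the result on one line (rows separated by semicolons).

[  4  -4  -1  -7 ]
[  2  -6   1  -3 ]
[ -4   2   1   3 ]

REF = [4 -4 -1 -7; 0 -4 3/2 1/2; 0 0 -3/4 -17/4]

Forward elimination:
R2 <- R2 - (1/2)*R1:  [   0   -4  3/2  1/2 ]
R3 <- R3 - (-1)*R1:  [  0  -2   0  -4 ]
R3 <- R3 - (1/2)*R2:  [     0      0   -3/4  -17/4 ]
Row echelon form:
[ 4  -4    -1     -7 ]
[ 0  -4   3/2    1/2 ]
[ 0   0  -3/4  -17/4 ]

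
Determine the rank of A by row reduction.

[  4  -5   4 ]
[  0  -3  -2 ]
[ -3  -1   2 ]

rank(A) = 3

Row reduction:
R3 <- R3 - (-3/4)*R1:  [     0  -19/4      5 ]
R3 <- R3 - (19/12)*R2:  [    0     0  49/6 ]
Row echelon form:
[ 4  -5     4 ]
[ 0  -3    -2 ]
[ 0   0  49/6 ]
Nonzero rows / pivot columns: 3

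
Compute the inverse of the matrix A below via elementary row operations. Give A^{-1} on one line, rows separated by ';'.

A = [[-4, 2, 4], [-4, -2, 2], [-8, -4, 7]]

inverse = [-1/8 -5/8 1/4; 1/4 1/12 -1/6; 0 -2/3 1/3]

Gauss-Jordan on [A | I]:
R1 <- (1/-4)*R1:  [    1  -1/2    -1  |  -1/4     0     0 ]
R2 <- R2 - (-4)*R1:  [  0  -4  -2  |  -1   1   0 ]
R3 <- R3 - (-8)*R1:  [  0  -8  -1  |  -2   0   1 ]
R2 <- (1/-4)*R2:  [    0     1   1/2  |   1/4  -1/4     0 ]
R1 <- R1 - (-1/2)*R2:  [    1     0  -3/4  |  -1/8  -1/8     0 ]
R3 <- R3 - (-8)*R2:  [  0   0   3  |   0  -2   1 ]
R3 <- (1/3)*R3:  [    0     0     1  |     0  -2/3   1/3 ]
R1 <- R1 - (-3/4)*R3:  [    1     0     0  |  -1/8  -5/8   1/4 ]
R2 <- R2 - (1/2)*R3:  [    0     1     0  |   1/4  1/12  -1/6 ]
Right block of [I | A^{-1}] is the inverse:
[ -1/8  -5/8   1/4 ]
[  1/4  1/12  -1/6 ]
[    0  -2/3   1/3 ]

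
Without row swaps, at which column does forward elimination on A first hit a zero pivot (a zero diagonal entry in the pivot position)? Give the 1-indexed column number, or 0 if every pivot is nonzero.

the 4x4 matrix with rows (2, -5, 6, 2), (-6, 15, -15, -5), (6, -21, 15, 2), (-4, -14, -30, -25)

Naive forward elimination:
R2 <- R2 - (-3)*R1:  [ 0  0  3  1 ]
R3 <- R3 - (3)*R1:  [  0  -6  -3  -4 ]
R4 <- R4 - (-2)*R1:  [   0  -24  -18  -21 ]
Matrix at this point:
[ 2   -5    6    2 ]
[ 0    0    3    1 ]
[ 0   -6   -3   -4 ]
[ 0  -24  -18  -21 ]
Pivot entry (2,2) is zero but row 3 has -6 in column 2 -> naive elimination stops; a row interchange (e.g. R2 <-> R3) would be required here.

first zero-pivot column = 2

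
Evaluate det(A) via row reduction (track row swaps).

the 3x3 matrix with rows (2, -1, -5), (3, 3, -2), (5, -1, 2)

Forward elimination:
R2 <- R2 - (3/2)*R1:  [    0   9/2  11/2 ]
R3 <- R3 - (5/2)*R1:  [    0   3/2  29/2 ]
R3 <- R3 - (1/3)*R2:  [    0     0  38/3 ]
Upper-triangular form:
[ 2   -1    -5 ]
[ 0  9/2  11/2 ]
[ 0    0  38/3 ]
det(A) = (-1)^0 * (2) * (9/2) * (38/3) = 114  (0 row swaps -> sign +1)

det(A) = 114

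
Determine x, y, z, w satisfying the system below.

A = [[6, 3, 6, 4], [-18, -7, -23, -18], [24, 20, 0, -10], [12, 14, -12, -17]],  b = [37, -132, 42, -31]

(-2, 5, 5, 1)

Forward elimination on [A|b]:
R2 <- R2 - (-3)*R1:  [   0    2   -5   -6  -21 ]
R3 <- R3 - (4)*R1:  [    0     8   -24   -26  -106 ]
R4 <- R4 - (2)*R1:  [    0     8   -24   -25  -105 ]
R3 <- R3 - (4)*R2:  [   0    0   -4   -2  -22 ]
R4 <- R4 - (4)*R2:  [   0    0   -4   -1  -21 ]
R4 <- R4 - (1)*R3:  [ 0  0  0  1  1 ]
Row echelon form:
[ 6  3   6   4  |   37 ]
[ 0  2  -5  -6  |  -21 ]
[ 0  0  -4  -2  |  -22 ]
[ 0  0   0   1  |    1 ]
Back-substitution:
w = (1) / 1 = 1
z = (-22 - (-2)*(1)) / -4 = 5
y = (-21 - (-5)*(5) - (-6)*(1)) / 2 = 5
x = (37 - (3)*(5) - (6)*(5) - (4)*(1)) / 6 = -2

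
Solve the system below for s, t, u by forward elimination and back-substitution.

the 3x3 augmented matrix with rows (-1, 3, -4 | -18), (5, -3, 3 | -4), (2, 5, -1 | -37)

(-5, -5, 2)

Forward elimination on [A|b]:
R2 <- R2 - (-5)*R1:  [   0   12  -17  -94 ]
R3 <- R3 - (-2)*R1:  [   0   11   -9  -73 ]
R3 <- R3 - (11/12)*R2:  [     0      0  79/12   79/6 ]
Row echelon form:
[ -1   3     -4  |   -18 ]
[  0  12    -17  |   -94 ]
[  0   0  79/12  |  79/6 ]
Back-substitution:
u = (79/6) / (79/12) = 2
t = (-94 - (-17)*(2)) / 12 = -5
s = (-18 - (3)*(-5) - (-4)*(2)) / -1 = -5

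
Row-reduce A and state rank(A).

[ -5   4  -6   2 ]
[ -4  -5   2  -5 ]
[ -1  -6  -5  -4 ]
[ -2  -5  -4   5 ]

Row reduction:
R2 <- R2 - (4/5)*R1:  [     0  -41/5   34/5  -33/5 ]
R3 <- R3 - (1/5)*R1:  [     0  -34/5  -19/5  -22/5 ]
R4 <- R4 - (2/5)*R1:  [     0  -33/5   -8/5   21/5 ]
R3 <- R3 - (34/41)*R2:  [       0        0  -387/41    44/41 ]
R4 <- R4 - (33/41)*R2:  [       0        0  -290/41   390/41 ]
R4 <- R4 - (290/387)*R3:  [        0         0         0  3370/387 ]
Row echelon form:
[ -5      4       -6         2 ]
[  0  -41/5     34/5     -33/5 ]
[  0      0  -387/41     44/41 ]
[  0      0        0  3370/387 ]
Nonzero rows / pivot columns: 4

rank(A) = 4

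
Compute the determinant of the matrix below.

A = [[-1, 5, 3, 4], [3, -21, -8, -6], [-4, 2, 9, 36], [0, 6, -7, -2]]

Forward elimination:
R2 <- R2 - (-3)*R1:  [  0  -6   1   6 ]
R3 <- R3 - (4)*R1:  [   0  -18   -3   20 ]
R3 <- R3 - (3)*R2:  [  0   0  -6   2 ]
R4 <- R4 - (-1)*R2:  [  0   0  -6   4 ]
R4 <- R4 - (1)*R3:  [ 0  0  0  2 ]
Upper-triangular form:
[ -1   5   3  4 ]
[  0  -6   1  6 ]
[  0   0  -6  2 ]
[  0   0   0  2 ]
det(A) = (-1)^0 * (-1) * (-6) * (-6) * (2) = -72  (0 row swaps -> sign +1)

det(A) = -72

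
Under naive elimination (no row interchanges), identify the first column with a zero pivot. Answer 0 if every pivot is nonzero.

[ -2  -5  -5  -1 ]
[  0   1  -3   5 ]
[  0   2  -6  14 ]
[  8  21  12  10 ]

first zero-pivot column = 3

Naive forward elimination:
R4 <- R4 - (-4)*R1:  [  0   1  -8   6 ]
R3 <- R3 - (2)*R2:  [ 0  0  0  4 ]
R4 <- R4 - (1)*R2:  [  0   0  -5   1 ]
Matrix at this point:
[ -2  -5  -5  -1 ]
[  0   1  -3   5 ]
[  0   0   0   4 ]
[  0   0  -5   1 ]
Pivot entry (3,3) is zero but row 4 has -5 in column 3 -> naive elimination stops; a row interchange (e.g. R3 <-> R4) would be required here.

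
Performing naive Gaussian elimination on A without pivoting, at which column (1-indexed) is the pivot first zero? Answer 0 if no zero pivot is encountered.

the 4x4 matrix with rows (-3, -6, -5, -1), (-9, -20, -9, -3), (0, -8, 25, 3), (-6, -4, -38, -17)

Naive forward elimination:
R2 <- R2 - (3)*R1:  [  0  -2   6   0 ]
R4 <- R4 - (2)*R1:  [   0    8  -28  -15 ]
R3 <- R3 - (4)*R2:  [ 0  0  1  3 ]
R4 <- R4 - (-4)*R2:  [   0    0   -4  -15 ]
R4 <- R4 - (-4)*R3:  [  0   0   0  -3 ]
All pivots nonzero; naive elimination completes without hitting a zero pivot.

first zero-pivot column = 0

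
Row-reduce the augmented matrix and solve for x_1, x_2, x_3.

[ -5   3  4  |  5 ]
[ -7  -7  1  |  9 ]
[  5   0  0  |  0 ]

Forward elimination on [A|b]:
R2 <- R2 - (7/5)*R1:  [     0  -56/5  -23/5      2 ]
R3 <- R3 - (-1)*R1:  [ 0  3  4  5 ]
R3 <- R3 - (-15/56)*R2:  [      0       0  155/56  155/28 ]
Row echelon form:
[ -5      3       4  |       5 ]
[  0  -56/5   -23/5  |       2 ]
[  0      0  155/56  |  155/28 ]
Back-substitution:
x_3 = (155/28) / (155/56) = 2
x_2 = (2 - (-23/5)*(2)) / (-56/5) = -1
x_1 = (5 - (3)*(-1) - (4)*(2)) / -5 = 0

(0, -1, 2)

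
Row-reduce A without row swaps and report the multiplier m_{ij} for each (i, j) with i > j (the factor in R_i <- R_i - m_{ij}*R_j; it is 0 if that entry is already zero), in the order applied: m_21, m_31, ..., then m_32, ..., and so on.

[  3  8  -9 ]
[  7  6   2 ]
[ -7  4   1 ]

multipliers: 7/3, -7/3, -34/19

Forward elimination:
R2 <- R2 - (7/3)*R1:  [     0  -38/3     23 ]
R3 <- R3 - (-7/3)*R1:  [    0  68/3   -20 ]
R3 <- R3 - (-34/19)*R2:  [      0       0  402/19 ]
Multipliers (in order of application): m_{21} = 7/3, m_{31} = -7/3, m_{32} = -34/19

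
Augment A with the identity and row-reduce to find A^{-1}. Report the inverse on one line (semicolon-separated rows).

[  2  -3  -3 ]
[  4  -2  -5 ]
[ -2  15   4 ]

Gauss-Jordan on [A | I]:
R1 <- (1/2)*R1:  [    1  -3/2  -3/2  |   1/2     0     0 ]
R2 <- R2 - (4)*R1:  [  0   4   1  |  -2   1   0 ]
R3 <- R3 - (-2)*R1:  [  0  12   1  |   1   0   1 ]
R2 <- (1/4)*R2:  [    0     1   1/4  |  -1/2   1/4     0 ]
R1 <- R1 - (-3/2)*R2:  [    1     0  -9/8  |  -1/4   3/8     0 ]
R3 <- R3 - (12)*R2:  [  0   0  -2  |   7  -3   1 ]
R3 <- (1/-2)*R3:  [    0     0     1  |  -7/2   3/2  -1/2 ]
R1 <- R1 - (-9/8)*R3:  [      1       0       0  |  -67/16   33/16   -9/16 ]
R2 <- R2 - (1/4)*R3:  [    0     1     0  |   3/8  -1/8   1/8 ]
Right block of [I | A^{-1}] is the inverse:
[ -67/16  33/16  -9/16 ]
[    3/8   -1/8    1/8 ]
[   -7/2    3/2   -1/2 ]

inverse = [-67/16 33/16 -9/16; 3/8 -1/8 1/8; -7/2 3/2 -1/2]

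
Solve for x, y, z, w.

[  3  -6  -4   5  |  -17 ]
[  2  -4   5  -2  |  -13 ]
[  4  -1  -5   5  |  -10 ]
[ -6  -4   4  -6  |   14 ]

Forward elimination on [A|b]:
R2 <- R2 - (2/3)*R1:  [     0      0   23/3  -16/3   -5/3 ]
R3 <- R3 - (4/3)*R1:  [    0     7   1/3  -5/3  38/3 ]
R4 <- R4 - (-2)*R1:  [   0  -16   -4    4  -20 ]
R2 <-> R3   (pivot in column 2 was zero)
[ 3   -6    -4      5   -17 ]
[ 0    7   1/3   -5/3  38/3 ]
[ 0    0  23/3  -16/3  -5/3 ]
[ 0  -16    -4      4   -20 ]
R4 <- R4 - (-16/7)*R2:  [      0       0  -68/21    4/21  188/21 ]
R4 <- R4 - (-68/161)*R3:  [        0         0         0  -332/161  1328/161 ]
Row echelon form:
[ 3  -6    -4         5  |       -17 ]
[ 0   7   1/3      -5/3  |      38/3 ]
[ 0   0  23/3     -16/3  |      -5/3 ]
[ 0   0     0  -332/161  |  1328/161 ]
Back-substitution:
w = (1328/161) / (-332/161) = -4
z = (-5/3 - (-16/3)*(-4)) / (23/3) = -3
y = (38/3 - (1/3)*(-3) - (-5/3)*(-4)) / 7 = 1
x = (-17 - (-6)*(1) - (-4)*(-3) - (5)*(-4)) / 3 = -1

(-1, 1, -3, -4)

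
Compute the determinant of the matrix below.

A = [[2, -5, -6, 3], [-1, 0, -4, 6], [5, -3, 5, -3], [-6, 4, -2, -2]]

Forward elimination:
R2 <- R2 - (-1/2)*R1:  [    0  -5/2    -7  15/2 ]
R3 <- R3 - (5/2)*R1:  [     0   19/2     20  -21/2 ]
R4 <- R4 - (-3)*R1:  [   0  -11  -20    7 ]
R3 <- R3 - (-19/5)*R2:  [     0      0  -33/5     18 ]
R4 <- R4 - (22/5)*R2:  [    0     0  54/5   -26 ]
R4 <- R4 - (-18/11)*R3:  [     0      0      0  38/11 ]
Upper-triangular form:
[ 2    -5     -6      3 ]
[ 0  -5/2     -7   15/2 ]
[ 0     0  -33/5     18 ]
[ 0     0      0  38/11 ]
det(A) = (-1)^0 * (2) * (-5/2) * (-33/5) * (38/11) = 114  (0 row swaps -> sign +1)

det(A) = 114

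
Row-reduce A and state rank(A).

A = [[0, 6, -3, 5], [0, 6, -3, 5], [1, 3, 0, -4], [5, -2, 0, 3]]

Row reduction:
R1 <-> R3   (pivot in column 1 was zero)
[ 1   3   0  -4 ]
[ 0   6  -3   5 ]
[ 0   6  -3   5 ]
[ 5  -2   0   3 ]
R4 <- R4 - (5)*R1:  [   0  -17    0   23 ]
R3 <- R3 - (1)*R2:  [ 0  0  0  0 ]
R4 <- R4 - (-17/6)*R2:  [     0      0  -17/2  223/6 ]
R3 <-> R4   (pivot in column 3 was zero)
[ 1  3      0     -4 ]
[ 0  6     -3      5 ]
[ 0  0  -17/2  223/6 ]
[ 0  0      0      0 ]
Row echelon form:
[ 1  3      0     -4 ]
[ 0  6     -3      5 ]
[ 0  0  -17/2  223/6 ]
[ 0  0      0      0 ]
Nonzero rows / pivot columns: 3

rank(A) = 3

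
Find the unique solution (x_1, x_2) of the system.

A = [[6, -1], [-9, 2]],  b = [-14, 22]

(-2, 2)

Forward elimination on [A|b]:
R2 <- R2 - (-3/2)*R1:  [   0  1/2    1 ]
Row echelon form:
[ 6   -1  |  -14 ]
[ 0  1/2  |    1 ]
Back-substitution:
x_2 = (1) / (1/2) = 2
x_1 = (-14 - (-1)*(2)) / 6 = -2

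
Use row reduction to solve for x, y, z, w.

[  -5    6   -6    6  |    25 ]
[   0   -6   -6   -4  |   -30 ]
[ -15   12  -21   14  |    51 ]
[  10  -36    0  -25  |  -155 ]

(-5, 5, 2, -3)

Forward elimination on [A|b]:
R3 <- R3 - (3)*R1:  [   0   -6   -3   -4  -24 ]
R4 <- R4 - (-2)*R1:  [    0   -24   -12   -13  -105 ]
R3 <- R3 - (1)*R2:  [ 0  0  3  0  6 ]
R4 <- R4 - (4)*R2:  [  0   0  12   3  15 ]
R4 <- R4 - (4)*R3:  [  0   0   0   3  -9 ]
Row echelon form:
[ -5   6  -6   6  |   25 ]
[  0  -6  -6  -4  |  -30 ]
[  0   0   3   0  |    6 ]
[  0   0   0   3  |   -9 ]
Back-substitution:
w = (-9) / 3 = -3
z = (6) / 3 = 2
y = (-30 - (-6)*(2) - (-4)*(-3)) / -6 = 5
x = (25 - (6)*(5) - (-6)*(2) - (6)*(-3)) / -5 = -5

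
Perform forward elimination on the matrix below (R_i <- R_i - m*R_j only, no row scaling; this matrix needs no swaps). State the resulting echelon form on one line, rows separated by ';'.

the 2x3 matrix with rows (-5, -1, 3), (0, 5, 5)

REF = [-5 -1 3; 0 5 5]

Forward elimination:
Row echelon form:
[ -5  -1  3 ]
[  0   5  5 ]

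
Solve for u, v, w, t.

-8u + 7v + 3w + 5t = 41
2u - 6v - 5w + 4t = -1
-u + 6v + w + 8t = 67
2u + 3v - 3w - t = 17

Forward elimination on [A|b]:
R2 <- R2 - (-1/4)*R1:  [     0  -17/4  -17/4   21/4   37/4 ]
R3 <- R3 - (1/8)*R1:  [     0   41/8    5/8   59/8  495/8 ]
R4 <- R4 - (-1/4)*R1:  [     0   19/4   -9/4    1/4  109/4 ]
R3 <- R3 - (-41/34)*R2:  [       0        0     -9/2   233/17  2483/34 ]
R4 <- R4 - (-19/17)*R2:  [      0       0      -7  104/17  639/17 ]
R4 <- R4 - (14/9)*R3:  [          0           0           0   -2326/153  -11630/153 ]
Row echelon form:
[ -8      7      3          5  |          41 ]
[  0  -17/4  -17/4       21/4  |        37/4 ]
[  0      0   -9/2     233/17  |     2483/34 ]
[  0      0      0  -2326/153  |  -11630/153 ]
Back-substitution:
t = (-11630/153) / (-2326/153) = 5
w = (2483/34 - (233/17)*(5)) / (-9/2) = -1
v = (37/4 - (-17/4)*(-1) - (21/4)*(5)) / (-17/4) = 5
u = (41 - (7)*(5) - (3)*(-1) - (5)*(5)) / -8 = 2

(2, 5, -1, 5)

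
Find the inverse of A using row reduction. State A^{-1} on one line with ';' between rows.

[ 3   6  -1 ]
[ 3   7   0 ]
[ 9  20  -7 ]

inverse = [49/18 -11/9 -7/18; -7/6 2/3 1/6; 1/6 1/3 -1/6]

Gauss-Jordan on [A | I]:
R1 <- (1/3)*R1:  [    1     2  -1/3  |   1/3     0     0 ]
R2 <- R2 - (3)*R1:  [  0   1   1  |  -1   1   0 ]
R3 <- R3 - (9)*R1:  [  0   2  -4  |  -3   0   1 ]
R1 <- R1 - (2)*R2:  [    1     0  -7/3  |   7/3    -2     0 ]
R3 <- R3 - (2)*R2:  [  0   0  -6  |  -1  -2   1 ]
R3 <- (1/-6)*R3:  [    0     0     1  |   1/6   1/3  -1/6 ]
R1 <- R1 - (-7/3)*R3:  [     1      0      0  |  49/18  -11/9  -7/18 ]
R2 <- R2 - (1)*R3:  [    0     1     0  |  -7/6   2/3   1/6 ]
Right block of [I | A^{-1}] is the inverse:
[ 49/18  -11/9  -7/18 ]
[  -7/6    2/3    1/6 ]
[   1/6    1/3   -1/6 ]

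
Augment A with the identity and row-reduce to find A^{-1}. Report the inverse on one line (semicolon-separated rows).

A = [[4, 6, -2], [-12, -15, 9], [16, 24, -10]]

Gauss-Jordan on [A | I]:
R1 <- (1/4)*R1:  [    1   3/2  -1/2  |   1/4     0     0 ]
R2 <- R2 - (-12)*R1:  [ 0  3  3  |  3  1  0 ]
R3 <- R3 - (16)*R1:  [  0   0  -2  |  -4   0   1 ]
R2 <- (1/3)*R2:  [   0    1    1  |    1  1/3    0 ]
R1 <- R1 - (3/2)*R2:  [    1     0    -2  |  -5/4  -1/2     0 ]
R3 <- (1/-2)*R3:  [    0     0     1  |     2     0  -1/2 ]
R1 <- R1 - (-2)*R3:  [    1     0     0  |  11/4  -1/2    -1 ]
R2 <- R2 - (1)*R3:  [   0    1    0  |   -1  1/3  1/2 ]
Right block of [I | A^{-1}] is the inverse:
[ 11/4  -1/2    -1 ]
[   -1   1/3   1/2 ]
[    2     0  -1/2 ]

inverse = [11/4 -1/2 -1; -1 1/3 1/2; 2 0 -1/2]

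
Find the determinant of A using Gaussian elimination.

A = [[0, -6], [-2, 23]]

det(A) = -12

Forward elimination:
R1 <-> R2   (pivot in column 1 was zero)
[ -2  23 ]
[  0  -6 ]
Upper-triangular form:
[ -2  23 ]
[  0  -6 ]
det(A) = (-1)^1 * (-2) * (-6) = -12  (1 row swap -> sign -1)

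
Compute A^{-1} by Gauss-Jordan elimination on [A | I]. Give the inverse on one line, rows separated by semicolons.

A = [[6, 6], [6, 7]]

Gauss-Jordan on [A | I]:
R1 <- (1/6)*R1:  [   1    1  |  1/6    0 ]
R2 <- R2 - (6)*R1:  [  0   1  |  -1   1 ]
R1 <- R1 - (1)*R2:  [   1    0  |  7/6   -1 ]
Right block of [I | A^{-1}] is the inverse:
[ 7/6  -1 ]
[  -1   1 ]

inverse = [7/6 -1; -1 1]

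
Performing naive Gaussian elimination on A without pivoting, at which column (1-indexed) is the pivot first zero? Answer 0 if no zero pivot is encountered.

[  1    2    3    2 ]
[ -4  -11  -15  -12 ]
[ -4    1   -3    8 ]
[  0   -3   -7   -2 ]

Naive forward elimination:
R2 <- R2 - (-4)*R1:  [  0  -3  -3  -4 ]
R3 <- R3 - (-4)*R1:  [  0   9   9  16 ]
R3 <- R3 - (-3)*R2:  [ 0  0  0  4 ]
R4 <- R4 - (1)*R2:  [  0   0  -4   2 ]
Matrix at this point:
[ 1   2   3   2 ]
[ 0  -3  -3  -4 ]
[ 0   0   0   4 ]
[ 0   0  -4   2 ]
Pivot entry (3,3) is zero but row 4 has -4 in column 3 -> naive elimination stops; a row interchange (e.g. R3 <-> R4) would be required here.

first zero-pivot column = 3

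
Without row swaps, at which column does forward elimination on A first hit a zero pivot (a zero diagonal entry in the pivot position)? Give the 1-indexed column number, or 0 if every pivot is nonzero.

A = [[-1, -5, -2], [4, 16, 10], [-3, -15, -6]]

Naive forward elimination:
R2 <- R2 - (-4)*R1:  [  0  -4   2 ]
R3 <- R3 - (3)*R1:  [ 0  0  0 ]
Matrix at this point:
[ -1  -5  -2 ]
[  0  -4   2 ]
[  0   0   0 ]
Pivot entry (3,3) in the last row is zero and there are no rows below to swap with -> zero pivot in column 3 (A is singular).

first zero-pivot column = 3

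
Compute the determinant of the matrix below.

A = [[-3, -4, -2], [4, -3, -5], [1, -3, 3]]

Forward elimination:
R2 <- R2 - (-4/3)*R1:  [     0  -25/3  -23/3 ]
R3 <- R3 - (-1/3)*R1:  [     0  -13/3    7/3 ]
R3 <- R3 - (13/25)*R2:  [      0       0  158/25 ]
Upper-triangular form:
[ -3     -4      -2 ]
[  0  -25/3   -23/3 ]
[  0      0  158/25 ]
det(A) = (-1)^0 * (-3) * (-25/3) * (158/25) = 158  (0 row swaps -> sign +1)

det(A) = 158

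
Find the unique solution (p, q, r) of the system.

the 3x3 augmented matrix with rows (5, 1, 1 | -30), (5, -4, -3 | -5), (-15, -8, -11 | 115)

Forward elimination on [A|b]:
R2 <- R2 - (1)*R1:  [  0  -5  -4  25 ]
R3 <- R3 - (-3)*R1:  [  0  -5  -8  25 ]
R3 <- R3 - (1)*R2:  [  0   0  -4   0 ]
Row echelon form:
[ 5   1   1  |  -30 ]
[ 0  -5  -4  |   25 ]
[ 0   0  -4  |    0 ]
Back-substitution:
r = (0) / -4 = 0
q = (25 - (-4)*(0)) / -5 = -5
p = (-30 - (1)*(-5) - (1)*(0)) / 5 = -5

(-5, -5, 0)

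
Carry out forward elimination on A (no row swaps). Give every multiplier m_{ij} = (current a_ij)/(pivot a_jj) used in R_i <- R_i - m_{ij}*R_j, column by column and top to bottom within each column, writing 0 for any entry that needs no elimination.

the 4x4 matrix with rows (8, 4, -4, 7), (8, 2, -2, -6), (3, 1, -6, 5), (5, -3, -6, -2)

Forward elimination:
R2 <- R2 - (1)*R1:  [   0   -2    2  -13 ]
R3 <- R3 - (3/8)*R1:  [    0  -1/2  -9/2  19/8 ]
R4 <- R4 - (5/8)*R1:  [     0  -11/2   -7/2  -51/8 ]
R3 <- R3 - (1/4)*R2:  [    0     0    -5  45/8 ]
R4 <- R4 - (11/4)*R2:  [     0      0     -9  235/8 ]
R4 <- R4 - (9/5)*R3:  [    0     0     0  77/4 ]
Multipliers (in order of application): m_{21} = 1, m_{31} = 3/8, m_{41} = 5/8, m_{32} = 1/4, m_{42} = 11/4, m_{43} = 9/5

multipliers: 1, 3/8, 5/8, 1/4, 11/4, 9/5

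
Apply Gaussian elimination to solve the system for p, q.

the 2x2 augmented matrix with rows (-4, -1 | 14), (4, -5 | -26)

Forward elimination on [A|b]:
R2 <- R2 - (-1)*R1:  [   0   -6  -12 ]
Row echelon form:
[ -4  -1  |   14 ]
[  0  -6  |  -12 ]
Back-substitution:
q = (-12) / -6 = 2
p = (14 - (-1)*(2)) / -4 = -4

(-4, 2)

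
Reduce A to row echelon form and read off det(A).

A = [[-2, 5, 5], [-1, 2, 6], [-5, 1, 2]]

Forward elimination:
R2 <- R2 - (1/2)*R1:  [    0  -1/2   7/2 ]
R3 <- R3 - (5/2)*R1:  [     0  -23/2  -21/2 ]
R3 <- R3 - (23)*R2:  [   0    0  -91 ]
Upper-triangular form:
[ -2     5    5 ]
[  0  -1/2  7/2 ]
[  0     0  -91 ]
det(A) = (-1)^0 * (-2) * (-1/2) * (-91) = -91  (0 row swaps -> sign +1)

det(A) = -91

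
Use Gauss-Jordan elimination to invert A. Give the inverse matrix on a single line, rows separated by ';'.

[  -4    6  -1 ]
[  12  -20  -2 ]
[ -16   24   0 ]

Gauss-Jordan on [A | I]:
R1 <- (1/-4)*R1:  [    1  -3/2   1/4  |  -1/4     0     0 ]
R2 <- R2 - (12)*R1:  [  0  -2  -5  |   3   1   0 ]
R3 <- R3 - (-16)*R1:  [  0   0   4  |  -4   0   1 ]
R2 <- (1/-2)*R2:  [    0     1   5/2  |  -3/2  -1/2     0 ]
R1 <- R1 - (-3/2)*R2:  [    1     0     4  |  -5/2  -3/4     0 ]
R3 <- (1/4)*R3:  [   0    0    1  |   -1    0  1/4 ]
R1 <- R1 - (4)*R3:  [    1     0     0  |   3/2  -3/4    -1 ]
R2 <- R2 - (5/2)*R3:  [    0     1     0  |     1  -1/2  -5/8 ]
Right block of [I | A^{-1}] is the inverse:
[ 3/2  -3/4    -1 ]
[   1  -1/2  -5/8 ]
[  -1     0   1/4 ]

inverse = [3/2 -3/4 -1; 1 -1/2 -5/8; -1 0 1/4]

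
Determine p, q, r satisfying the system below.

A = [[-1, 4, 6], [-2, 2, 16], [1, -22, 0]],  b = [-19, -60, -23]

(-1, 1, -4)

Forward elimination on [A|b]:
R2 <- R2 - (2)*R1:  [   0   -6    4  -22 ]
R3 <- R3 - (-1)*R1:  [   0  -18    6  -42 ]
R3 <- R3 - (3)*R2:  [  0   0  -6  24 ]
Row echelon form:
[ -1   4   6  |  -19 ]
[  0  -6   4  |  -22 ]
[  0   0  -6  |   24 ]
Back-substitution:
r = (24) / -6 = -4
q = (-22 - (4)*(-4)) / -6 = 1
p = (-19 - (4)*(1) - (6)*(-4)) / -1 = -1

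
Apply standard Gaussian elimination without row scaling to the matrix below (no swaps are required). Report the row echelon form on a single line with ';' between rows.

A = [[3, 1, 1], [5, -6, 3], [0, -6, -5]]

Forward elimination:
R2 <- R2 - (5/3)*R1:  [     0  -23/3    4/3 ]
R3 <- R3 - (18/23)*R2:  [       0        0  -139/23 ]
Row echelon form:
[ 3      1        1 ]
[ 0  -23/3      4/3 ]
[ 0      0  -139/23 ]

REF = [3 1 1; 0 -23/3 4/3; 0 0 -139/23]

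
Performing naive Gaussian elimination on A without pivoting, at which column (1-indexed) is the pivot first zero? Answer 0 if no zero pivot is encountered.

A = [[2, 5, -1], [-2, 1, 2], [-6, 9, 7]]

Naive forward elimination:
R2 <- R2 - (-1)*R1:  [ 0  6  1 ]
R3 <- R3 - (-3)*R1:  [  0  24   4 ]
R3 <- R3 - (4)*R2:  [ 0  0  0 ]
Matrix at this point:
[ 2  5  -1 ]
[ 0  6   1 ]
[ 0  0   0 ]
Pivot entry (3,3) in the last row is zero and there are no rows below to swap with -> zero pivot in column 3 (A is singular).

first zero-pivot column = 3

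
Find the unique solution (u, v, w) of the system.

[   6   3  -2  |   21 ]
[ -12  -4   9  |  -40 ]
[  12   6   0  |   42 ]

Forward elimination on [A|b]:
R2 <- R2 - (-2)*R1:  [ 0  2  5  2 ]
R3 <- R3 - (2)*R1:  [ 0  0  4  0 ]
Row echelon form:
[ 6  3  -2  |  21 ]
[ 0  2   5  |   2 ]
[ 0  0   4  |   0 ]
Back-substitution:
w = (0) / 4 = 0
v = (2 - (5)*(0)) / 2 = 1
u = (21 - (3)*(1) - (-2)*(0)) / 6 = 3

(3, 1, 0)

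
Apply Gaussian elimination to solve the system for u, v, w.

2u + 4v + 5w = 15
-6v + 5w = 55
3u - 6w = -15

Forward elimination on [A|b]:
R3 <- R3 - (3/2)*R1:  [     0     -6  -27/2  -75/2 ]
R3 <- R3 - (1)*R2:  [      0       0   -37/2  -185/2 ]
Row echelon form:
[ 2   4      5  |      15 ]
[ 0  -6      5  |      55 ]
[ 0   0  -37/2  |  -185/2 ]
Back-substitution:
w = (-185/2) / (-37/2) = 5
v = (55 - (5)*(5)) / -6 = -5
u = (15 - (4)*(-5) - (5)*(5)) / 2 = 5

(5, -5, 5)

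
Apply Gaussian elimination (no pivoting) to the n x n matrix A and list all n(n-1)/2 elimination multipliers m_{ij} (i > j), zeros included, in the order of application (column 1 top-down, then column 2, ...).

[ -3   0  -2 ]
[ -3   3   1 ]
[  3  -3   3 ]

multipliers: 1, -1, -1

Forward elimination:
R2 <- R2 - (1)*R1:  [ 0  3  3 ]
R3 <- R3 - (-1)*R1:  [  0  -3   1 ]
R3 <- R3 - (-1)*R2:  [ 0  0  4 ]
Multipliers (in order of application): m_{21} = 1, m_{31} = -1, m_{32} = -1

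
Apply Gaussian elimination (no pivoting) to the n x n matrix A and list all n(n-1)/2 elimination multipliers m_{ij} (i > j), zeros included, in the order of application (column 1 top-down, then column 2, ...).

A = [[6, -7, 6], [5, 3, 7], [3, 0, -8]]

multipliers: 5/6, 1/2, 21/53

Forward elimination:
R2 <- R2 - (5/6)*R1:  [    0  53/6     2 ]
R3 <- R3 - (1/2)*R1:  [   0  7/2  -11 ]
R3 <- R3 - (21/53)*R2:  [       0        0  -625/53 ]
Multipliers (in order of application): m_{21} = 5/6, m_{31} = 1/2, m_{32} = 21/53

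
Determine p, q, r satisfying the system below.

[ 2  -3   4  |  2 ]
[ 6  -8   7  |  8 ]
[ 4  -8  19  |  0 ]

(4, 2, 0)

Forward elimination on [A|b]:
R2 <- R2 - (3)*R1:  [  0   1  -5   2 ]
R3 <- R3 - (2)*R1:  [  0  -2  11  -4 ]
R3 <- R3 - (-2)*R2:  [ 0  0  1  0 ]
Row echelon form:
[ 2  -3   4  |  2 ]
[ 0   1  -5  |  2 ]
[ 0   0   1  |  0 ]
Back-substitution:
r = (0) / 1 = 0
q = (2 - (-5)*(0)) / 1 = 2
p = (2 - (-3)*(2) - (4)*(0)) / 2 = 4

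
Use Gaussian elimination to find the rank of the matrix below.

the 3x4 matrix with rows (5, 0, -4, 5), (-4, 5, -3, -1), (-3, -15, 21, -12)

Row reduction:
R2 <- R2 - (-4/5)*R1:  [     0      5  -31/5      3 ]
R3 <- R3 - (-3/5)*R1:  [    0   -15  93/5    -9 ]
R3 <- R3 - (-3)*R2:  [ 0  0  0  0 ]
Row echelon form:
[ 5  0     -4  5 ]
[ 0  5  -31/5  3 ]
[ 0  0      0  0 ]
Nonzero rows / pivot columns: 2

rank(A) = 2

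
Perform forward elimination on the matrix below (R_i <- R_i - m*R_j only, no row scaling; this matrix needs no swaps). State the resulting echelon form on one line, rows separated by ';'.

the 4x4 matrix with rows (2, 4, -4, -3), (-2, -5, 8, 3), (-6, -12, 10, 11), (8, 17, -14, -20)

Forward elimination:
R2 <- R2 - (-1)*R1:  [  0  -1   4   0 ]
R3 <- R3 - (-3)*R1:  [  0   0  -2   2 ]
R4 <- R4 - (4)*R1:  [  0   1   2  -8 ]
R4 <- R4 - (-1)*R2:  [  0   0   6  -8 ]
R4 <- R4 - (-3)*R3:  [  0   0   0  -2 ]
Row echelon form:
[ 2   4  -4  -3 ]
[ 0  -1   4   0 ]
[ 0   0  -2   2 ]
[ 0   0   0  -2 ]

REF = [2 4 -4 -3; 0 -1 4 0; 0 0 -2 2; 0 0 0 -2]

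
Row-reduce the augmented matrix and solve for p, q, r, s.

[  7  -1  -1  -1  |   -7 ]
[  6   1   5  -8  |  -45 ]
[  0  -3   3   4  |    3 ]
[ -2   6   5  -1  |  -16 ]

(-1, 0, -3, 3)

Forward elimination on [A|b]:
R2 <- R2 - (6/7)*R1:  [     0   13/7   41/7  -50/7    -39 ]
R4 <- R4 - (-2/7)*R1:  [    0  40/7  33/7  -9/7   -18 ]
R3 <- R3 - (-21/13)*R2:  [      0       0  162/13  -98/13     -60 ]
R4 <- R4 - (40/13)*R2:  [       0        0  -173/13   269/13      102 ]
R4 <- R4 - (-173/162)*R3:  [       0        0        0  1024/81  1024/27 ]
Row echelon form:
[ 7    -1      -1       -1  |       -7 ]
[ 0  13/7    41/7    -50/7  |      -39 ]
[ 0     0  162/13   -98/13  |      -60 ]
[ 0     0       0  1024/81  |  1024/27 ]
Back-substitution:
s = (1024/27) / (1024/81) = 3
r = (-60 - (-98/13)*(3)) / (162/13) = -3
q = (-39 - (41/7)*(-3) - (-50/7)*(3)) / (13/7) = 0
p = (-7 - (-1)*(0) - (-1)*(-3) - (-1)*(3)) / 7 = -1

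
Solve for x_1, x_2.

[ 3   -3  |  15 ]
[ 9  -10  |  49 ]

(1, -4)

Forward elimination on [A|b]:
R2 <- R2 - (3)*R1:  [  0  -1   4 ]
Row echelon form:
[ 3  -3  |  15 ]
[ 0  -1  |   4 ]
Back-substitution:
x_2 = (4) / -1 = -4
x_1 = (15 - (-3)*(-4)) / 3 = 1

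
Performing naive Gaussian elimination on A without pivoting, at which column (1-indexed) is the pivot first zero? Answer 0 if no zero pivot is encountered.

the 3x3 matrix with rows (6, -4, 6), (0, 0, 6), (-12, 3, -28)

Naive forward elimination:
R3 <- R3 - (-2)*R1:  [   0   -5  -16 ]
Matrix at this point:
[ 6  -4    6 ]
[ 0   0    6 ]
[ 0  -5  -16 ]
Pivot entry (2,2) is zero but row 3 has -5 in column 2 -> naive elimination stops; a row interchange (e.g. R2 <-> R3) would be required here.

first zero-pivot column = 2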